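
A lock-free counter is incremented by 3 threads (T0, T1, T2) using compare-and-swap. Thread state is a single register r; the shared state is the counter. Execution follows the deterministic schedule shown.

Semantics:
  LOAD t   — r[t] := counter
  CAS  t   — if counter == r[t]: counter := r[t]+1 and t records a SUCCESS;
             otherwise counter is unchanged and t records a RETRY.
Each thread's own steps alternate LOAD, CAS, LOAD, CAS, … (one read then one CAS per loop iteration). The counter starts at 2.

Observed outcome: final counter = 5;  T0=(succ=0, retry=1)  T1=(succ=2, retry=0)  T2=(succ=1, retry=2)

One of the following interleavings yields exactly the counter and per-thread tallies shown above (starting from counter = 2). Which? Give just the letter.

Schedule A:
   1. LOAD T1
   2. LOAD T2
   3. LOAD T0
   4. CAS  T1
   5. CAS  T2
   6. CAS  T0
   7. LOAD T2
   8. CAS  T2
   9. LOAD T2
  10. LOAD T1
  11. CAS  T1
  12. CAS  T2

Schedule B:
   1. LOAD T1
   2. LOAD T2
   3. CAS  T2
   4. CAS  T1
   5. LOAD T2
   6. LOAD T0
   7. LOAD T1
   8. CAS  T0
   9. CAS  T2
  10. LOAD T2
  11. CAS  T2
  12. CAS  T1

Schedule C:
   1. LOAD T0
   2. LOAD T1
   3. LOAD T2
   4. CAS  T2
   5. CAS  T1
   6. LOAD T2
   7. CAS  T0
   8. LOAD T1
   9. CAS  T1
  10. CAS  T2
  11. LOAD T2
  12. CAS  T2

A

Simulating candidate A:
#1 T1 reads 2
#2 T2 reads 2
#3 T0 reads 2
#4 T1 CAS(2→3) writes; counter now 3
#5 T2 CAS(2→3) fails; counter now 3
#6 T0 CAS(2→3) fails; counter now 3
#7 T2 reads 3
#8 T2 CAS(3→4) writes; counter now 4
#9 T2 reads 4
#10 T1 reads 4
#11 T1 CAS(4→5) writes; counter now 5
#12 T2 CAS(4→5) fails; counter now 5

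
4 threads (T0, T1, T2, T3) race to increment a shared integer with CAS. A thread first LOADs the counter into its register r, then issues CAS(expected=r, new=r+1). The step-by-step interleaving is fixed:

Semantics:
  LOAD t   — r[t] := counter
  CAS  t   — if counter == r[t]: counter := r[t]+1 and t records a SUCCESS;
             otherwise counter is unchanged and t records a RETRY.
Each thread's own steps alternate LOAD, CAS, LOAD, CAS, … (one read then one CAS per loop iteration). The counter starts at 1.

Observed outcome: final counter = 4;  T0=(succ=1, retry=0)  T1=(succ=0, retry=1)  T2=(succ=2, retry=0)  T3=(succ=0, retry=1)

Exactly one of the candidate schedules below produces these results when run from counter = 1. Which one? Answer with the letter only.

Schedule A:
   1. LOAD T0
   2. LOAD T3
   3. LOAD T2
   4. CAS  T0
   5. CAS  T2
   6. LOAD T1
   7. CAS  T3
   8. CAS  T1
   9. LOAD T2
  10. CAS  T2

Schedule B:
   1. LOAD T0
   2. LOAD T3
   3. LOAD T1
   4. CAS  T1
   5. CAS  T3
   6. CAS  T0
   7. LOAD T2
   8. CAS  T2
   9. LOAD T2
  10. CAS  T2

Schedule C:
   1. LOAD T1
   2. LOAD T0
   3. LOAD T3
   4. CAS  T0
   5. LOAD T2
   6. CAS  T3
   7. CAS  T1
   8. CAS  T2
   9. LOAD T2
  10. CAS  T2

Simulating candidate C:
#1 T1 reads 1
#2 T0 reads 1
#3 T3 reads 1
#4 T0 CAS(1→2) writes; counter now 2
#5 T2 reads 2
#6 T3 CAS(1→2) fails; counter now 2
#7 T1 CAS(1→2) fails; counter now 2
#8 T2 CAS(2→3) writes; counter now 3
#9 T2 reads 3
#10 T2 CAS(3→4) writes; counter now 4

C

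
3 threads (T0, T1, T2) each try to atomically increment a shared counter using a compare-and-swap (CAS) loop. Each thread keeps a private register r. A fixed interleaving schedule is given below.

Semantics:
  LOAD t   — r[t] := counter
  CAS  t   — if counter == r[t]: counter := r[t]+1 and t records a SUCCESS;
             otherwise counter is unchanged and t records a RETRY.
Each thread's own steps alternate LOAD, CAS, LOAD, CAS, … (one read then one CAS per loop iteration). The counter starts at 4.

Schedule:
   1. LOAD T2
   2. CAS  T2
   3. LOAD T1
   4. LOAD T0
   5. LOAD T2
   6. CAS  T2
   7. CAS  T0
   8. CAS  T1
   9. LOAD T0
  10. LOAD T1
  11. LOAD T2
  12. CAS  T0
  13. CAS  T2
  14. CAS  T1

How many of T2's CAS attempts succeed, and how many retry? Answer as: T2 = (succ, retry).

step 1: T2 LOAD ⇒ load; ctr=4 reg=4
step 2: T2 CAS ⇒ ok; ctr=5 reg=4
step 3: T1 LOAD ⇒ load; ctr=5 reg=5
step 4: T0 LOAD ⇒ load; ctr=5 reg=5
step 5: T2 LOAD ⇒ load; ctr=5 reg=5
step 6: T2 CAS ⇒ ok; ctr=6 reg=5
step 7: T0 CAS ⇒ retry; ctr=6 reg=5
step 8: T1 CAS ⇒ retry; ctr=6 reg=5
step 9: T0 LOAD ⇒ load; ctr=6 reg=6
step 10: T1 LOAD ⇒ load; ctr=6 reg=6
step 11: T2 LOAD ⇒ load; ctr=6 reg=6
step 12: T0 CAS ⇒ ok; ctr=7 reg=6
step 13: T2 CAS ⇒ retry; ctr=7 reg=6
step 14: T1 CAS ⇒ retry; ctr=7 reg=6

T2 = (2, 1)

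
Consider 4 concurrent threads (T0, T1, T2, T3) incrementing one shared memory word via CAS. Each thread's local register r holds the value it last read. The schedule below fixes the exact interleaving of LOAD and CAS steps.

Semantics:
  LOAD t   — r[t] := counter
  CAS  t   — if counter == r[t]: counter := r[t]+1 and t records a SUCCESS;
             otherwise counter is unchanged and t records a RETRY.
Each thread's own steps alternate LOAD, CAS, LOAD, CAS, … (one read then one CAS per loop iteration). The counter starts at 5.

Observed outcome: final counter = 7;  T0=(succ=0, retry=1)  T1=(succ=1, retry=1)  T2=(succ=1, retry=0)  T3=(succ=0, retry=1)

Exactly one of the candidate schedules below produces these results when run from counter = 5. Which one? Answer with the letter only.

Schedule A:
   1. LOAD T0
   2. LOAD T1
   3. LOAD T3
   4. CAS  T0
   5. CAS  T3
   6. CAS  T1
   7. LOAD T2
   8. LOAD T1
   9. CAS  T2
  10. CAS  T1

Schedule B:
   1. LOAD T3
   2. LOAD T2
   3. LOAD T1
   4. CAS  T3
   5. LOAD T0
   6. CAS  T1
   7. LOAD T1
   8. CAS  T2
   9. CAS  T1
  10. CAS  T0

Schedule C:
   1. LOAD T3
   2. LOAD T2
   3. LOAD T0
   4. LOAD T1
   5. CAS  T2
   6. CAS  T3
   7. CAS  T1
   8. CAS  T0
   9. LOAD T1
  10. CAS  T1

Simulating candidate C:
T3 LOAD — after: cnt=5, r=5 — load
T2 LOAD — after: cnt=5, r=5 — load
T0 LOAD — after: cnt=5, r=5 — load
T1 LOAD — after: cnt=5, r=5 — load
T2 CAS — after: cnt=6, r=5 — ok
T3 CAS — after: cnt=6, r=5 — retry
T1 CAS — after: cnt=6, r=5 — retry
T0 CAS — after: cnt=6, r=5 — retry
T1 LOAD — after: cnt=6, r=6 — load
T1 CAS — after: cnt=7, r=6 — ok

C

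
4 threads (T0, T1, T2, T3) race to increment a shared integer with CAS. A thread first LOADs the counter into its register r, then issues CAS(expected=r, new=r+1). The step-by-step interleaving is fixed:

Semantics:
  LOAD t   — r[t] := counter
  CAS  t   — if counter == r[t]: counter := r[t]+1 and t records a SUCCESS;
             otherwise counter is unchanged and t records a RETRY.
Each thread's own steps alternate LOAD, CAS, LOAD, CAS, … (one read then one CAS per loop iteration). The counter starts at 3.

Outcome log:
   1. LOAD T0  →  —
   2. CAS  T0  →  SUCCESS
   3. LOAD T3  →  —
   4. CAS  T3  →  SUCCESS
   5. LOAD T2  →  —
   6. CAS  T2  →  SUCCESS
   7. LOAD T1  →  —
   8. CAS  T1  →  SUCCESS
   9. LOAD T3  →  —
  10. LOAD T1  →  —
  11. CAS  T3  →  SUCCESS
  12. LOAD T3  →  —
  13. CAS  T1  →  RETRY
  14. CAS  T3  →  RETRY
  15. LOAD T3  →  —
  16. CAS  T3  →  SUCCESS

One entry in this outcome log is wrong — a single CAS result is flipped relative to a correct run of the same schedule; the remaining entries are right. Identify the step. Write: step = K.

step = 14

Re-executing:
[1] T0.load  rd  (counter 3, T0.r 3)
[2] T0.cas  hit  (counter 4, T0.r 3)
[3] T3.load  rd  (counter 4, T3.r 4)
[4] T3.cas  hit  (counter 5, T3.r 4)
[5] T2.load  rd  (counter 5, T2.r 5)
[6] T2.cas  hit  (counter 6, T2.r 5)
[7] T1.load  rd  (counter 6, T1.r 6)
[8] T1.cas  hit  (counter 7, T1.r 6)
[9] T3.load  rd  (counter 7, T3.r 7)
[10] T1.load  rd  (counter 7, T1.r 7)
[11] T3.cas  hit  (counter 8, T3.r 7)
[12] T3.load  rd  (counter 8, T3.r 8)
[13] T1.cas  miss  (counter 8, T1.r 7)
[14] T3.cas  hit  (counter 9, T3.r 8)
[15] T3.load  rd  (counter 9, T3.r 9)
[16] T3.cas  hit  (counter 10, T3.r 9)
Mismatch at 14.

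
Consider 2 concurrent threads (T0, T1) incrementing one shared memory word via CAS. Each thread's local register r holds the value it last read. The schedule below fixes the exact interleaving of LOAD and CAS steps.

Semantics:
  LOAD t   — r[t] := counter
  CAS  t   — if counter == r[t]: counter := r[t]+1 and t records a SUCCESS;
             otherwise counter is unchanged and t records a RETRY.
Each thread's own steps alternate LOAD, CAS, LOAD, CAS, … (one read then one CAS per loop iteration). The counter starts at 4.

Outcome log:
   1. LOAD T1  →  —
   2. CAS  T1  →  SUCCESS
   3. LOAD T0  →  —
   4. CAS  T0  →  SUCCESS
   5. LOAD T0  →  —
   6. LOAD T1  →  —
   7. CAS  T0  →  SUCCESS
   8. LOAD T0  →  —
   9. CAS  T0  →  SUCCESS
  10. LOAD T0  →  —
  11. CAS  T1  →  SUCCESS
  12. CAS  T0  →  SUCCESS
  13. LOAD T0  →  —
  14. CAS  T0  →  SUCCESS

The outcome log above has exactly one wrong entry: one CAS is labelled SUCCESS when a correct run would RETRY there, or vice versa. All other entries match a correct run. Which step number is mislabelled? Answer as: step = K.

step = 11

Correct run:
T1 LOAD — after: cnt=4, r=4 — load
T1 CAS — after: cnt=5, r=4 — ok
T0 LOAD — after: cnt=5, r=5 — load
T0 CAS — after: cnt=6, r=5 — ok
T0 LOAD — after: cnt=6, r=6 — load
T1 LOAD — after: cnt=6, r=6 — load
T0 CAS — after: cnt=7, r=6 — ok
T0 LOAD — after: cnt=7, r=7 — load
T0 CAS — after: cnt=8, r=7 — ok
T0 LOAD — after: cnt=8, r=8 — load
T1 CAS — after: cnt=8, r=6 — retry
T0 CAS — after: cnt=9, r=8 — ok
T0 LOAD — after: cnt=9, r=9 — load
T0 CAS — after: cnt=10, r=9 — ok
Mismatch at 11.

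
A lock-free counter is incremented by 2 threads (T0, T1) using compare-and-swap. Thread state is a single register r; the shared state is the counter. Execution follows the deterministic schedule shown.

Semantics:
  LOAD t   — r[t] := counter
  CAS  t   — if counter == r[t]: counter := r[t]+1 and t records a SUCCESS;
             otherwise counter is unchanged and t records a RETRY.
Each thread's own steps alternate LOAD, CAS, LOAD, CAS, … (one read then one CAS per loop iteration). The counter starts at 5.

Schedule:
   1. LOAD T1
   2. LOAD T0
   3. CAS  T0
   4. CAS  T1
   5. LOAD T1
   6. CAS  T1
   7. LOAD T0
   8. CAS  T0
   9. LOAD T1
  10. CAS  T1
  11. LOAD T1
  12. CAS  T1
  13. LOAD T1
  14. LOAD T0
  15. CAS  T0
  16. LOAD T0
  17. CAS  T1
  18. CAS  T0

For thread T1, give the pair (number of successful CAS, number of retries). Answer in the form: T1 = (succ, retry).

T1 = (3, 2)

   1) LOAD T1:  M=5  r_T1=5
   2) LOAD T0:  M=5  r_T0=5
   3) CAS  T0:  M=6  r_T0=5 ✓
   4) CAS  T1:  M=6  r_T1=5 ✗
   5) LOAD T1:  M=6  r_T1=6
   6) CAS  T1:  M=7  r_T1=6 ✓
   7) LOAD T0:  M=7  r_T0=7
   8) CAS  T0:  M=8  r_T0=7 ✓
   9) LOAD T1:  M=8  r_T1=8
  10) CAS  T1:  M=9  r_T1=8 ✓
  11) LOAD T1:  M=9  r_T1=9
  12) CAS  T1:  M=10  r_T1=9 ✓
  13) LOAD T1:  M=10  r_T1=10
  14) LOAD T0:  M=10  r_T0=10
  15) CAS  T0:  M=11  r_T0=10 ✓
  16) LOAD T0:  M=11  r_T0=11
  17) CAS  T1:  M=11  r_T1=10 ✗
  18) CAS  T0:  M=12  r_T0=11 ✓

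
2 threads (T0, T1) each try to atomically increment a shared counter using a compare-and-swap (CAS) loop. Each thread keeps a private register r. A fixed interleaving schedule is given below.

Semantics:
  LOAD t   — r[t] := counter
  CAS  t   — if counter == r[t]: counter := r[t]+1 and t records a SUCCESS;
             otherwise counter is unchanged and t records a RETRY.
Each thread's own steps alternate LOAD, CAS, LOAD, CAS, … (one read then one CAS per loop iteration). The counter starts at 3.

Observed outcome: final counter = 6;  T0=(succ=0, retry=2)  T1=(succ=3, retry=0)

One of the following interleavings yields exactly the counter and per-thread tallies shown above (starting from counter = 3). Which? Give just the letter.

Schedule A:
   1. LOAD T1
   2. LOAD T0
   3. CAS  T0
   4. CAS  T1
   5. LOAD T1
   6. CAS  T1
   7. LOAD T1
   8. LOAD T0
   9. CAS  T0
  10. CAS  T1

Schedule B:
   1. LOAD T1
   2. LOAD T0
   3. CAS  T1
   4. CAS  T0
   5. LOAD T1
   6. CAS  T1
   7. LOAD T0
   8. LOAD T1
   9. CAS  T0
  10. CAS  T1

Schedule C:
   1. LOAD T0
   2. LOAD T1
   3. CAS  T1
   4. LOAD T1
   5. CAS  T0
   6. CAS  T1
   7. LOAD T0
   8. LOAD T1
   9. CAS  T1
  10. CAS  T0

C

Run C:
   1) LOAD T0:  M=3  r_T0=3
   2) LOAD T1:  M=3  r_T1=3
   3) CAS  T1:  M=4  r_T1=3 ✓
   4) LOAD T1:  M=4  r_T1=4
   5) CAS  T0:  M=4  r_T0=3 ✗
   6) CAS  T1:  M=5  r_T1=4 ✓
   7) LOAD T0:  M=5  r_T0=5
   8) LOAD T1:  M=5  r_T1=5
   9) CAS  T1:  M=6  r_T1=5 ✓
  10) CAS  T0:  M=6  r_T0=5 ✗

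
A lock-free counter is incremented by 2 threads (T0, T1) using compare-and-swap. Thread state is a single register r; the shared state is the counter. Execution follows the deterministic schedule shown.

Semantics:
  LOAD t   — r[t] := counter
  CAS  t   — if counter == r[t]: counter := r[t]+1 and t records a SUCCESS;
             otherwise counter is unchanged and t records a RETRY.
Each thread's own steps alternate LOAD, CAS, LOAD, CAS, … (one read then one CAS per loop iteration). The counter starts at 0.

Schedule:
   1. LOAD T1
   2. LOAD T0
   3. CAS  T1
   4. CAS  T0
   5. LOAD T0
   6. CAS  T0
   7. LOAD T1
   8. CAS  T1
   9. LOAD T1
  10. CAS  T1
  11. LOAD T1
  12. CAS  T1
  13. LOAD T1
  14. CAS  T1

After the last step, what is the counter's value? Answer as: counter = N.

#1 T1 reads 0
#2 T0 reads 0
#3 T1 CAS(0→1) writes; counter now 1
#4 T0 CAS(0→1) fails; counter now 1
#5 T0 reads 1
#6 T0 CAS(1→2) writes; counter now 2
#7 T1 reads 2
#8 T1 CAS(2→3) writes; counter now 3
#9 T1 reads 3
#10 T1 CAS(3→4) writes; counter now 4
#11 T1 reads 4
#12 T1 CAS(4→5) writes; counter now 5
#13 T1 reads 5
#14 T1 CAS(5→6) writes; counter now 6

counter = 6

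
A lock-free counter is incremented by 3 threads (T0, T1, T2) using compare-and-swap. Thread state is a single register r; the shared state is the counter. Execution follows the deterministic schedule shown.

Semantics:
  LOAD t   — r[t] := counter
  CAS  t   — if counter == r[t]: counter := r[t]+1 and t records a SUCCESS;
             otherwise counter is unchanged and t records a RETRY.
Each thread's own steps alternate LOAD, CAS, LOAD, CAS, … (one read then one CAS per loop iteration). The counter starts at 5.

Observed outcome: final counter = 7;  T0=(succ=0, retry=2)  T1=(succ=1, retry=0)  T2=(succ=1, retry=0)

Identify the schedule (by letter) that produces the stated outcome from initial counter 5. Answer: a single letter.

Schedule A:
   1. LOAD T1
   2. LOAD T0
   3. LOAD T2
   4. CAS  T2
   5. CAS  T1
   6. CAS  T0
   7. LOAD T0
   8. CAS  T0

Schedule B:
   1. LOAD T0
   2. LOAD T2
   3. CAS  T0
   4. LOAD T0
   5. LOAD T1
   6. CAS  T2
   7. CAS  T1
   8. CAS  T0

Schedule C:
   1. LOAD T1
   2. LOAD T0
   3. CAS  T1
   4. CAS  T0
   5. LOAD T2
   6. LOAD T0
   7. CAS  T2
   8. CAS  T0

C

Run C:
#1 T1 reads 5
#2 T0 reads 5
#3 T1 CAS(5→6) writes; counter now 6
#4 T0 CAS(5→6) fails; counter now 6
#5 T2 reads 6
#6 T0 reads 6
#7 T2 CAS(6→7) writes; counter now 7
#8 T0 CAS(6→7) fails; counter now 7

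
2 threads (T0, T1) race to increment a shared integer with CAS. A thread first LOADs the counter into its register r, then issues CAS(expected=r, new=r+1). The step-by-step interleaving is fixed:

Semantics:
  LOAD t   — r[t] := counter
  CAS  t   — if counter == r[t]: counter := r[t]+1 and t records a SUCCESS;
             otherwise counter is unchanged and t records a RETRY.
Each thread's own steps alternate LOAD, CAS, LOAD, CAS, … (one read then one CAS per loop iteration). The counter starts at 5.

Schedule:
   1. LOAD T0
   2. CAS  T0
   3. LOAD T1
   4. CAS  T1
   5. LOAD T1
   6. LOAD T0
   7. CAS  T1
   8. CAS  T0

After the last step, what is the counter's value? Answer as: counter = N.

counter = 8

step 1: T0 LOAD ⇒ load; ctr=5 reg=5
step 2: T0 CAS ⇒ ok; ctr=6 reg=5
step 3: T1 LOAD ⇒ load; ctr=6 reg=6
step 4: T1 CAS ⇒ ok; ctr=7 reg=6
step 5: T1 LOAD ⇒ load; ctr=7 reg=7
step 6: T0 LOAD ⇒ load; ctr=7 reg=7
step 7: T1 CAS ⇒ ok; ctr=8 reg=7
step 8: T0 CAS ⇒ retry; ctr=8 reg=7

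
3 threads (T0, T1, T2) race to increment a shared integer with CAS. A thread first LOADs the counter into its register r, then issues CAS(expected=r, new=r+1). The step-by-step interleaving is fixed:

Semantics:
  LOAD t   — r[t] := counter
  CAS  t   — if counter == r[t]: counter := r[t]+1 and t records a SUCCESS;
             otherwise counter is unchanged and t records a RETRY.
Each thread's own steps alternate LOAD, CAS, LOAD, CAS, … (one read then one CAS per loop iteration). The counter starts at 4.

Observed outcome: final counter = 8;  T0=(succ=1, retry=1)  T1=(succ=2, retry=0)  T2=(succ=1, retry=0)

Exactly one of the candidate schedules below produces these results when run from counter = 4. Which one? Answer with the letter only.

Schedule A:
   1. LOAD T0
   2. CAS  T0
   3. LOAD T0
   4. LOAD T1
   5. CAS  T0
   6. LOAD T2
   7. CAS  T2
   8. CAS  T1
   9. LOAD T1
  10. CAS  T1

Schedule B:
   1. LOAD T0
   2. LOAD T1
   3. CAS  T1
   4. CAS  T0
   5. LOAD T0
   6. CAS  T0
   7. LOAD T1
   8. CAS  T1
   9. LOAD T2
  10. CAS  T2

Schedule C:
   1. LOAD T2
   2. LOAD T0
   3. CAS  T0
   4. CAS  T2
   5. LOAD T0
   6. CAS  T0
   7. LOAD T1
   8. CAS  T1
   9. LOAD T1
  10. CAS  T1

B

Simulating candidate B:
[1] T0.load  rd  (counter 4, T0.r 4)
[2] T1.load  rd  (counter 4, T1.r 4)
[3] T1.cas  hit  (counter 5, T1.r 4)
[4] T0.cas  miss  (counter 5, T0.r 4)
[5] T0.load  rd  (counter 5, T0.r 5)
[6] T0.cas  hit  (counter 6, T0.r 5)
[7] T1.load  rd  (counter 6, T1.r 6)
[8] T1.cas  hit  (counter 7, T1.r 6)
[9] T2.load  rd  (counter 7, T2.r 7)
[10] T2.cas  hit  (counter 8, T2.r 7)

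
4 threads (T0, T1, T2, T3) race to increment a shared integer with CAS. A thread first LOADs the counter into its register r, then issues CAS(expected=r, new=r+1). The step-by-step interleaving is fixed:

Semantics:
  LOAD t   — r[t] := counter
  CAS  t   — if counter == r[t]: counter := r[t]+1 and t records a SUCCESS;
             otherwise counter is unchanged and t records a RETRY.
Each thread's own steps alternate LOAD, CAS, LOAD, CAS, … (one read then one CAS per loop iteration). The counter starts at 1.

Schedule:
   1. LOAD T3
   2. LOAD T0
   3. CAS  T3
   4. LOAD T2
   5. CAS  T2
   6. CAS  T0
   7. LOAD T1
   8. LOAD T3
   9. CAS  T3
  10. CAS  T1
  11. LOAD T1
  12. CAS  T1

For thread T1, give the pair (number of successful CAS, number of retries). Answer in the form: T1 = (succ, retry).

T1 = (1, 1)

   1) LOAD T3:  M=1  r_T3=1
   2) LOAD T0:  M=1  r_T0=1
   3) CAS  T3:  M=2  r_T3=1 ✓
   4) LOAD T2:  M=2  r_T2=2
   5) CAS  T2:  M=3  r_T2=2 ✓
   6) CAS  T0:  M=3  r_T0=1 ✗
   7) LOAD T1:  M=3  r_T1=3
   8) LOAD T3:  M=3  r_T3=3
   9) CAS  T3:  M=4  r_T3=3 ✓
  10) CAS  T1:  M=4  r_T1=3 ✗
  11) LOAD T1:  M=4  r_T1=4
  12) CAS  T1:  M=5  r_T1=4 ✓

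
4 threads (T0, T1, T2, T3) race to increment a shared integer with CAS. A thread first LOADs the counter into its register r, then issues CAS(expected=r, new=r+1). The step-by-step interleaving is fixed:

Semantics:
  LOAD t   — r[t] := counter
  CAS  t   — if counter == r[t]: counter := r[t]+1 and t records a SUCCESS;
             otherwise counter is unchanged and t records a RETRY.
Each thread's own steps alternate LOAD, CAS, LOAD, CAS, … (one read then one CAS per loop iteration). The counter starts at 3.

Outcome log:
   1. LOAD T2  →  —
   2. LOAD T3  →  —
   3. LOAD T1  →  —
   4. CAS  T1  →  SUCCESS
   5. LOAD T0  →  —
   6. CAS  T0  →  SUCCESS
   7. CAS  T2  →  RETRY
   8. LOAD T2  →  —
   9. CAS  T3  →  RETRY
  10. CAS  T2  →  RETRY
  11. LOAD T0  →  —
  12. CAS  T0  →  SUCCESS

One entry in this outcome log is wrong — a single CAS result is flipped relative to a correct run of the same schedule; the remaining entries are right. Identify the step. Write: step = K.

Reference trace:
step 1: T2 LOAD ⇒ load; ctr=3 reg=3
step 2: T3 LOAD ⇒ load; ctr=3 reg=3
step 3: T1 LOAD ⇒ load; ctr=3 reg=3
step 4: T1 CAS ⇒ ok; ctr=4 reg=3
step 5: T0 LOAD ⇒ load; ctr=4 reg=4
step 6: T0 CAS ⇒ ok; ctr=5 reg=4
step 7: T2 CAS ⇒ retry; ctr=5 reg=3
step 8: T2 LOAD ⇒ load; ctr=5 reg=5
step 9: T3 CAS ⇒ retry; ctr=5 reg=3
step 10: T2 CAS ⇒ ok; ctr=6 reg=5
step 11: T0 LOAD ⇒ load; ctr=6 reg=6
step 12: T0 CAS ⇒ ok; ctr=7 reg=6
Flip is step 10.

step = 10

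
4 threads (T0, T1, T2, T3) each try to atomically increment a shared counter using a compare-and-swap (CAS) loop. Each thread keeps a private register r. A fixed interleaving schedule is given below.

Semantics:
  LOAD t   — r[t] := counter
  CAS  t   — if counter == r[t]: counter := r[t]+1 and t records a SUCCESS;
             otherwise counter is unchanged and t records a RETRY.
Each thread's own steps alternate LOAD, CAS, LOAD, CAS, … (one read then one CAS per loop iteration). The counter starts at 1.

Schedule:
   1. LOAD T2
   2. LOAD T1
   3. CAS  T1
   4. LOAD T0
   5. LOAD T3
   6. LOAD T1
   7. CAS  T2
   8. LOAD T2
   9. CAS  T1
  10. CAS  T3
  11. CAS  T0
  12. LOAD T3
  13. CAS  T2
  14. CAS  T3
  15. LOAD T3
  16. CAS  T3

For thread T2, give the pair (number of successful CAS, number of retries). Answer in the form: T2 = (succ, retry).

T2 = (0, 2)

step 1: T2 LOAD ⇒ load; ctr=1 reg=1
step 2: T1 LOAD ⇒ load; ctr=1 reg=1
step 3: T1 CAS ⇒ ok; ctr=2 reg=1
step 4: T0 LOAD ⇒ load; ctr=2 reg=2
step 5: T3 LOAD ⇒ load; ctr=2 reg=2
step 6: T1 LOAD ⇒ load; ctr=2 reg=2
step 7: T2 CAS ⇒ retry; ctr=2 reg=1
step 8: T2 LOAD ⇒ load; ctr=2 reg=2
step 9: T1 CAS ⇒ ok; ctr=3 reg=2
step 10: T3 CAS ⇒ retry; ctr=3 reg=2
step 11: T0 CAS ⇒ retry; ctr=3 reg=2
step 12: T3 LOAD ⇒ load; ctr=3 reg=3
step 13: T2 CAS ⇒ retry; ctr=3 reg=2
step 14: T3 CAS ⇒ ok; ctr=4 reg=3
step 15: T3 LOAD ⇒ load; ctr=4 reg=4
step 16: T3 CAS ⇒ ok; ctr=5 reg=4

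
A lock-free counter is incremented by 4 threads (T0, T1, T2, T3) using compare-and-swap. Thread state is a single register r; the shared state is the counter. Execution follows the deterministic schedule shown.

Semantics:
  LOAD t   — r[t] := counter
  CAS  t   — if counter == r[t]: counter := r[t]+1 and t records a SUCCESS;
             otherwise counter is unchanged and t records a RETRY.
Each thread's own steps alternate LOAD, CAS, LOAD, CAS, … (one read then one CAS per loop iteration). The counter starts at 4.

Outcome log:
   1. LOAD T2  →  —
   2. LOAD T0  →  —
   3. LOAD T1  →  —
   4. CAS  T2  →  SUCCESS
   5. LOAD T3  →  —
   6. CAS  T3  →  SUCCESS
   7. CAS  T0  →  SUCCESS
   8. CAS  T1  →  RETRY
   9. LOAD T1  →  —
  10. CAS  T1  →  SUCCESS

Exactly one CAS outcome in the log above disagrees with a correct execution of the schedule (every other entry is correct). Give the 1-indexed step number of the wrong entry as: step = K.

step = 7

Reference trace:
T2 LOAD — after: cnt=4, r=4 — load
T0 LOAD — after: cnt=4, r=4 — load
T1 LOAD — after: cnt=4, r=4 — load
T2 CAS — after: cnt=5, r=4 — ok
T3 LOAD — after: cnt=5, r=5 — load
T3 CAS — after: cnt=6, r=5 — ok
T0 CAS — after: cnt=6, r=4 — retry
T1 CAS — after: cnt=6, r=4 — retry
T1 LOAD — after: cnt=6, r=6 — load
T1 CAS — after: cnt=7, r=6 — ok
Flip is step 7.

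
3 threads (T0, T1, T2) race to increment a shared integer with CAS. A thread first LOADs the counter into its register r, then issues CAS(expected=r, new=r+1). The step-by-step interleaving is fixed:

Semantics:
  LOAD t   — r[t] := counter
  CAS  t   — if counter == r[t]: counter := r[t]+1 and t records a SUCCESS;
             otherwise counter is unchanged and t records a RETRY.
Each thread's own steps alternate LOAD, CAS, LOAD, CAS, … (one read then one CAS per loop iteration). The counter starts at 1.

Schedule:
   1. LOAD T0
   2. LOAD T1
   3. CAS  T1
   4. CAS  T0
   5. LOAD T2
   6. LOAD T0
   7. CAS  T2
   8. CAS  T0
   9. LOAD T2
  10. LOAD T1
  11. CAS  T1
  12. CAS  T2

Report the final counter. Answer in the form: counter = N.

counter = 4

T0 LOAD — after: cnt=1, r=1 — load
T1 LOAD — after: cnt=1, r=1 — load
T1 CAS — after: cnt=2, r=1 — ok
T0 CAS — after: cnt=2, r=1 — retry
T2 LOAD — after: cnt=2, r=2 — load
T0 LOAD — after: cnt=2, r=2 — load
T2 CAS — after: cnt=3, r=2 — ok
T0 CAS — after: cnt=3, r=2 — retry
T2 LOAD — after: cnt=3, r=3 — load
T1 LOAD — after: cnt=3, r=3 — load
T1 CAS — after: cnt=4, r=3 — ok
T2 CAS — after: cnt=4, r=3 — retry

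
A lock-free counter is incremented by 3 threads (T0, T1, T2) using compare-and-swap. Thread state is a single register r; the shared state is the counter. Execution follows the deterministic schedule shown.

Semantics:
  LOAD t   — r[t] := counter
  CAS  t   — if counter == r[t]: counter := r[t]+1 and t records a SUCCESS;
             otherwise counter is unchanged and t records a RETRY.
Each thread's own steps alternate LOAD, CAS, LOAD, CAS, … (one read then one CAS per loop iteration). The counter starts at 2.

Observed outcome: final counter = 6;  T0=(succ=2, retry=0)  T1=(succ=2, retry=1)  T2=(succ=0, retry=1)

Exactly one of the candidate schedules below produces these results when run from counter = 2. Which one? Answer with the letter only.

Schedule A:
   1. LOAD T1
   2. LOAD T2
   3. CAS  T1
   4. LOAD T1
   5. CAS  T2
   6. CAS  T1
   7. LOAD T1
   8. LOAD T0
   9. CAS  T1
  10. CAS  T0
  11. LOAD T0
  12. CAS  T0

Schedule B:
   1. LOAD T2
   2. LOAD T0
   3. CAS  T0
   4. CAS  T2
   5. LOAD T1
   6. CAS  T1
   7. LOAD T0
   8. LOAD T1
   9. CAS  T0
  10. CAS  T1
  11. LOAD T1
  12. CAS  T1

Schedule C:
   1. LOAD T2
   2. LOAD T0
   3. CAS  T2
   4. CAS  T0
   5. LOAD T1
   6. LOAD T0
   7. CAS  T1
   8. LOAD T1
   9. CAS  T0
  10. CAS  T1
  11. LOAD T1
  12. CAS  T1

Simulating candidate B:
1. LOAD T2 → mem=2 r[T2]=2 [LOAD]
2. LOAD T0 → mem=2 r[T0]=2 [LOAD]
3. CAS T0 → mem=3 r[T0]=2 [OK]
4. CAS T2 → mem=3 r[T2]=2 [RETRY]
5. LOAD T1 → mem=3 r[T1]=3 [LOAD]
6. CAS T1 → mem=4 r[T1]=3 [OK]
7. LOAD T0 → mem=4 r[T0]=4 [LOAD]
8. LOAD T1 → mem=4 r[T1]=4 [LOAD]
9. CAS T0 → mem=5 r[T0]=4 [OK]
10. CAS T1 → mem=5 r[T1]=4 [RETRY]
11. LOAD T1 → mem=5 r[T1]=5 [LOAD]
12. CAS T1 → mem=6 r[T1]=5 [OK]

B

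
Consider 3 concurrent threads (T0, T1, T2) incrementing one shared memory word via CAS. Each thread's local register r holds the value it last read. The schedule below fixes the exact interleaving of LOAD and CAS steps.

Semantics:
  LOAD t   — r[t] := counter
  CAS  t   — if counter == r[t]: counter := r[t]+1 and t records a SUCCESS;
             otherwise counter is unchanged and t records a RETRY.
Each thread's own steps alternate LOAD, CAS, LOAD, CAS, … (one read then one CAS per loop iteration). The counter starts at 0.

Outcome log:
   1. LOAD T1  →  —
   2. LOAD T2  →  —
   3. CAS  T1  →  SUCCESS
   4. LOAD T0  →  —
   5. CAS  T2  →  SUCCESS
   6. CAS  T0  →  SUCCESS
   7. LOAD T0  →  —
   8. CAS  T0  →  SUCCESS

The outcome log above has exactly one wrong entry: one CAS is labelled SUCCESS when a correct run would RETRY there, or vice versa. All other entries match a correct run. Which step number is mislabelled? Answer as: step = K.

step = 5

Re-executing:
[1] T1.load  rd  (counter 0, T1.r 0)
[2] T2.load  rd  (counter 0, T2.r 0)
[3] T1.cas  hit  (counter 1, T1.r 0)
[4] T0.load  rd  (counter 1, T0.r 1)
[5] T2.cas  miss  (counter 1, T2.r 0)
[6] T0.cas  hit  (counter 2, T0.r 1)
[7] T0.load  rd  (counter 2, T0.r 2)
[8] T0.cas  hit  (counter 3, T0.r 2)
Mismatch at 5.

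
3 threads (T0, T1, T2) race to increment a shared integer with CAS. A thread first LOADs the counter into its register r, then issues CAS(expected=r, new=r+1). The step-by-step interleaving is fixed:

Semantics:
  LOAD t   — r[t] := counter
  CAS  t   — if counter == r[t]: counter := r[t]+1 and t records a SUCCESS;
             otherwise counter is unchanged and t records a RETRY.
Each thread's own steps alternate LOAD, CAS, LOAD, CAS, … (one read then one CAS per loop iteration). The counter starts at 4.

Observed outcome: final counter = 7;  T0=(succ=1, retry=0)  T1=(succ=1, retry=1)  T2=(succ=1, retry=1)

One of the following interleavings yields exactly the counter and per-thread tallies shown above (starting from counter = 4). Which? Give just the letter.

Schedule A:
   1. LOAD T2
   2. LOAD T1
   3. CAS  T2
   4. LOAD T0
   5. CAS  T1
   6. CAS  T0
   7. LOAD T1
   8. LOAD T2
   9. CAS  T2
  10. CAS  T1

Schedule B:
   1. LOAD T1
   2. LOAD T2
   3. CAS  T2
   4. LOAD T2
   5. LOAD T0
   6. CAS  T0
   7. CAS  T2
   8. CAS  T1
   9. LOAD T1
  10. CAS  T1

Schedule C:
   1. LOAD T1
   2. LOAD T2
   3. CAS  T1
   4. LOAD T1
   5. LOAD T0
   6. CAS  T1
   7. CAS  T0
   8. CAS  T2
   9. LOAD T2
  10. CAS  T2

B

Tracing schedule B:
T1 LOAD — after: cnt=4, r=4 — load
T2 LOAD — after: cnt=4, r=4 — load
T2 CAS — after: cnt=5, r=4 — ok
T2 LOAD — after: cnt=5, r=5 — load
T0 LOAD — after: cnt=5, r=5 — load
T0 CAS — after: cnt=6, r=5 — ok
T2 CAS — after: cnt=6, r=5 — retry
T1 CAS — after: cnt=6, r=4 — retry
T1 LOAD — after: cnt=6, r=6 — load
T1 CAS — after: cnt=7, r=6 — ok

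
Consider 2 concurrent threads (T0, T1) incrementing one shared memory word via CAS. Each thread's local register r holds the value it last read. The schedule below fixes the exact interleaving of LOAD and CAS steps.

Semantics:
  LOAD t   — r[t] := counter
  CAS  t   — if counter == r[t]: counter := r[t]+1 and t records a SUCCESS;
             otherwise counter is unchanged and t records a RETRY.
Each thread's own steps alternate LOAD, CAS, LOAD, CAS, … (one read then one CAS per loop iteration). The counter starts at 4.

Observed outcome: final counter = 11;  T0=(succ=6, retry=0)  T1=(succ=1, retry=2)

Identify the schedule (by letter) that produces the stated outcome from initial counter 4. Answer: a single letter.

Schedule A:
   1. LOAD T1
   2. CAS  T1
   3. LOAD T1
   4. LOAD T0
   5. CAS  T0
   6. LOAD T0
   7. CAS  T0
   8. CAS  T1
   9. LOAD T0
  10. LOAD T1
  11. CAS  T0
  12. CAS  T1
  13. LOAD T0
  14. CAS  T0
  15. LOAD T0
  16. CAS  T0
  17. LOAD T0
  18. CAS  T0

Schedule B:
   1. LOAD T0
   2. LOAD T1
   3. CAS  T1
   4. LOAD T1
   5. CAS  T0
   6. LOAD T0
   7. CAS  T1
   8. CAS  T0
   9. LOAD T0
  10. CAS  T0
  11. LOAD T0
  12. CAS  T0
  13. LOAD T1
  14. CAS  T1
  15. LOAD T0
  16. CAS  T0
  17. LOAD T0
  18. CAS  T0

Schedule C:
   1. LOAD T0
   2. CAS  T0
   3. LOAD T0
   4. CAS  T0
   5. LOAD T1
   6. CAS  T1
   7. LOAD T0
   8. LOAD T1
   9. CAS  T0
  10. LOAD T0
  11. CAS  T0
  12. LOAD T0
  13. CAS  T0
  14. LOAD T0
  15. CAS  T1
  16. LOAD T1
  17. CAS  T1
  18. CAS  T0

Tracing schedule A:
[1] T1.load  rd  (counter 4, T1.r 4)
[2] T1.cas  hit  (counter 5, T1.r 4)
[3] T1.load  rd  (counter 5, T1.r 5)
[4] T0.load  rd  (counter 5, T0.r 5)
[5] T0.cas  hit  (counter 6, T0.r 5)
[6] T0.load  rd  (counter 6, T0.r 6)
[7] T0.cas  hit  (counter 7, T0.r 6)
[8] T1.cas  miss  (counter 7, T1.r 5)
[9] T0.load  rd  (counter 7, T0.r 7)
[10] T1.load  rd  (counter 7, T1.r 7)
[11] T0.cas  hit  (counter 8, T0.r 7)
[12] T1.cas  miss  (counter 8, T1.r 7)
[13] T0.load  rd  (counter 8, T0.r 8)
[14] T0.cas  hit  (counter 9, T0.r 8)
[15] T0.load  rd  (counter 9, T0.r 9)
[16] T0.cas  hit  (counter 10, T0.r 9)
[17] T0.load  rd  (counter 10, T0.r 10)
[18] T0.cas  hit  (counter 11, T0.r 10)

A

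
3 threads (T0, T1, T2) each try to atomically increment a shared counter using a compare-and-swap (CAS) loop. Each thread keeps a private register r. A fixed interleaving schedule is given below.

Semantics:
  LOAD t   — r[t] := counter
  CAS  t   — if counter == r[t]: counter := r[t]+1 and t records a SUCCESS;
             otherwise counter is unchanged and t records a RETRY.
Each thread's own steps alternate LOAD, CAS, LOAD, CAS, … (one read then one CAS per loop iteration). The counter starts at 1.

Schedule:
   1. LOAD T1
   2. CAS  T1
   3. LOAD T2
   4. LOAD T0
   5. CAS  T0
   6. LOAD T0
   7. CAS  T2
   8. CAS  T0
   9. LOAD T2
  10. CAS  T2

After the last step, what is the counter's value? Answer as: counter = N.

1. LOAD T1 → mem=1 r[T1]=1 [LOAD]
2. CAS T1 → mem=2 r[T1]=1 [OK]
3. LOAD T2 → mem=2 r[T2]=2 [LOAD]
4. LOAD T0 → mem=2 r[T0]=2 [LOAD]
5. CAS T0 → mem=3 r[T0]=2 [OK]
6. LOAD T0 → mem=3 r[T0]=3 [LOAD]
7. CAS T2 → mem=3 r[T2]=2 [RETRY]
8. CAS T0 → mem=4 r[T0]=3 [OK]
9. LOAD T2 → mem=4 r[T2]=4 [LOAD]
10. CAS T2 → mem=5 r[T2]=4 [OK]

counter = 5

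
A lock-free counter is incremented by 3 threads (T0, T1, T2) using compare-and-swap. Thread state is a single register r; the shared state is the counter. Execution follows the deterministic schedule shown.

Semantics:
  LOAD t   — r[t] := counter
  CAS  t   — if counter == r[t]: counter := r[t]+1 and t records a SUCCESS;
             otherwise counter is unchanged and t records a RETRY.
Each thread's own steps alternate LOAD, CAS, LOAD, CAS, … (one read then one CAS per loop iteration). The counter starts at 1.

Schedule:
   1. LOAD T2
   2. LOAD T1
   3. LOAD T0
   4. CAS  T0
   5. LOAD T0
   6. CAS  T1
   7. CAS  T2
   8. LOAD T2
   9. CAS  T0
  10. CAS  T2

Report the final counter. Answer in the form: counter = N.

1. LOAD T2 → mem=1 r[T2]=1 [LOAD]
2. LOAD T1 → mem=1 r[T1]=1 [LOAD]
3. LOAD T0 → mem=1 r[T0]=1 [LOAD]
4. CAS T0 → mem=2 r[T0]=1 [OK]
5. LOAD T0 → mem=2 r[T0]=2 [LOAD]
6. CAS T1 → mem=2 r[T1]=1 [RETRY]
7. CAS T2 → mem=2 r[T2]=1 [RETRY]
8. LOAD T2 → mem=2 r[T2]=2 [LOAD]
9. CAS T0 → mem=3 r[T0]=2 [OK]
10. CAS T2 → mem=3 r[T2]=2 [RETRY]

counter = 3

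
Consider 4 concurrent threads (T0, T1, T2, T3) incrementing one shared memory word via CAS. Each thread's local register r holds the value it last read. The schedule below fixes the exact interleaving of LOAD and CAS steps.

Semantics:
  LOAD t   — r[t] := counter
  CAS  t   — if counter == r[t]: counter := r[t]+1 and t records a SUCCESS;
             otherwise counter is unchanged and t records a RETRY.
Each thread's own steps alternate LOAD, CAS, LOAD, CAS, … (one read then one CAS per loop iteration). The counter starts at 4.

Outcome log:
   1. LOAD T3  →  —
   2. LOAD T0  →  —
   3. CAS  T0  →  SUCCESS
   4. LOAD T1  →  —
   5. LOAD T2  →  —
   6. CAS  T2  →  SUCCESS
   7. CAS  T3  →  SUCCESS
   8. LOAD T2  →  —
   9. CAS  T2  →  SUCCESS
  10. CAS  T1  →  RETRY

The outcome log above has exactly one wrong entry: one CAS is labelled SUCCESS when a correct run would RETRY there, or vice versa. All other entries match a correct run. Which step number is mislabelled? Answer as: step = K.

step = 7

Re-executing:
step 1: T3 LOAD ⇒ load; ctr=4 reg=4
step 2: T0 LOAD ⇒ load; ctr=4 reg=4
step 3: T0 CAS ⇒ ok; ctr=5 reg=4
step 4: T1 LOAD ⇒ load; ctr=5 reg=5
step 5: T2 LOAD ⇒ load; ctr=5 reg=5
step 6: T2 CAS ⇒ ok; ctr=6 reg=5
step 7: T3 CAS ⇒ retry; ctr=6 reg=4
step 8: T2 LOAD ⇒ load; ctr=6 reg=6
step 9: T2 CAS ⇒ ok; ctr=7 reg=6
step 10: T1 CAS ⇒ retry; ctr=7 reg=5
Log disagrees first at step 7.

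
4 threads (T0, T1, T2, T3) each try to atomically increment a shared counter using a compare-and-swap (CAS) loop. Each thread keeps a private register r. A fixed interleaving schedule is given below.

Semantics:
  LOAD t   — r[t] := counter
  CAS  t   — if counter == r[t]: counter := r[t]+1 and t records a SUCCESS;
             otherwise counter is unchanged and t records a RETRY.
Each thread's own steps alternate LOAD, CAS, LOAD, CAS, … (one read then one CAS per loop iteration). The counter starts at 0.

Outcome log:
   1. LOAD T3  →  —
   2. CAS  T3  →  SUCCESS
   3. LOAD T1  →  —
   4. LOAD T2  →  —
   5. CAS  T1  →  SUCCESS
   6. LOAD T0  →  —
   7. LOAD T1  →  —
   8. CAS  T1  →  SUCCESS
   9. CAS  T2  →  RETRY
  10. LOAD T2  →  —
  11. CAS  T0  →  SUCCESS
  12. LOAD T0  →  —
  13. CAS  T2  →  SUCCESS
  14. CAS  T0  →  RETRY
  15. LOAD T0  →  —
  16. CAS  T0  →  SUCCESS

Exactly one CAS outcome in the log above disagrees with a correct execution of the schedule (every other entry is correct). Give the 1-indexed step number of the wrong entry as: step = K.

Reference trace:
T3 LOAD — after: cnt=0, r=0 — load
T3 CAS — after: cnt=1, r=0 — ok
T1 LOAD — after: cnt=1, r=1 — load
T2 LOAD — after: cnt=1, r=1 — load
T1 CAS — after: cnt=2, r=1 — ok
T0 LOAD — after: cnt=2, r=2 — load
T1 LOAD — after: cnt=2, r=2 — load
T1 CAS — after: cnt=3, r=2 — ok
T2 CAS — after: cnt=3, r=1 — retry
T2 LOAD — after: cnt=3, r=3 — load
T0 CAS — after: cnt=3, r=2 — retry
T0 LOAD — after: cnt=3, r=3 — load
T2 CAS — after: cnt=4, r=3 — ok
T0 CAS — after: cnt=4, r=3 — retry
T0 LOAD — after: cnt=4, r=4 — load
T0 CAS — after: cnt=5, r=4 — ok
Flip is step 11.

step = 11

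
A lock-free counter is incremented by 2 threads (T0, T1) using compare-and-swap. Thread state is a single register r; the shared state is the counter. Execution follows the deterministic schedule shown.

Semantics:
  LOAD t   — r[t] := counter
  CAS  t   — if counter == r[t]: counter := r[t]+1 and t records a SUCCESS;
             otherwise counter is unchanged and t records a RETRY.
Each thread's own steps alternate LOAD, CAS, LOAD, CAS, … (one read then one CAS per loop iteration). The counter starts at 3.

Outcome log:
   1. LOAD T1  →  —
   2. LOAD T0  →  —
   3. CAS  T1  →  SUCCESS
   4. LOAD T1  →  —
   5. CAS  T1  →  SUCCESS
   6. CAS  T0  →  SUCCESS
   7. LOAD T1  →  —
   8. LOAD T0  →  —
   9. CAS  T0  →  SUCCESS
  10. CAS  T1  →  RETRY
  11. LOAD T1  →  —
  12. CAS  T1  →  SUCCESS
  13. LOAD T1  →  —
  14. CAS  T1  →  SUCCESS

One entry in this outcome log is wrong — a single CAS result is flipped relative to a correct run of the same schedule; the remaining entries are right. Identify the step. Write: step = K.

Re-executing:
T1 LOAD — after: cnt=3, r=3 — load
T0 LOAD — after: cnt=3, r=3 — load
T1 CAS — after: cnt=4, r=3 — ok
T1 LOAD — after: cnt=4, r=4 — load
T1 CAS — after: cnt=5, r=4 — ok
T0 CAS — after: cnt=5, r=3 — retry
T1 LOAD — after: cnt=5, r=5 — load
T0 LOAD — after: cnt=5, r=5 — load
T0 CAS — after: cnt=6, r=5 — ok
T1 CAS — after: cnt=6, r=5 — retry
T1 LOAD — after: cnt=6, r=6 — load
T1 CAS — after: cnt=7, r=6 — ok
T1 LOAD — after: cnt=7, r=7 — load
T1 CAS — after: cnt=8, r=7 — ok
Mismatch at 6.

step = 6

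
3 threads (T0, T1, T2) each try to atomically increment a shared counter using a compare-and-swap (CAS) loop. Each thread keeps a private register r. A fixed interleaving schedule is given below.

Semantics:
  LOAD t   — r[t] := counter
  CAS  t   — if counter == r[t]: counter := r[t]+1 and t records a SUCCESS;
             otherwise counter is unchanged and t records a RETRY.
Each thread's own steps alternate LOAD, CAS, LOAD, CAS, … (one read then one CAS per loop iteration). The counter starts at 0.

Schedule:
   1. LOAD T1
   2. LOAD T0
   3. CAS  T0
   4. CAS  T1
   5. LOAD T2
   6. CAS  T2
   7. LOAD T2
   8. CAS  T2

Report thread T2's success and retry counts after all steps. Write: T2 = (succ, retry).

T2 = (2, 0)

T1 LOAD — after: cnt=0, r=0 — load
T0 LOAD — after: cnt=0, r=0 — load
T0 CAS — after: cnt=1, r=0 — ok
T1 CAS — after: cnt=1, r=0 — retry
T2 LOAD — after: cnt=1, r=1 — load
T2 CAS — after: cnt=2, r=1 — ok
T2 LOAD — after: cnt=2, r=2 — load
T2 CAS — after: cnt=3, r=2 — ok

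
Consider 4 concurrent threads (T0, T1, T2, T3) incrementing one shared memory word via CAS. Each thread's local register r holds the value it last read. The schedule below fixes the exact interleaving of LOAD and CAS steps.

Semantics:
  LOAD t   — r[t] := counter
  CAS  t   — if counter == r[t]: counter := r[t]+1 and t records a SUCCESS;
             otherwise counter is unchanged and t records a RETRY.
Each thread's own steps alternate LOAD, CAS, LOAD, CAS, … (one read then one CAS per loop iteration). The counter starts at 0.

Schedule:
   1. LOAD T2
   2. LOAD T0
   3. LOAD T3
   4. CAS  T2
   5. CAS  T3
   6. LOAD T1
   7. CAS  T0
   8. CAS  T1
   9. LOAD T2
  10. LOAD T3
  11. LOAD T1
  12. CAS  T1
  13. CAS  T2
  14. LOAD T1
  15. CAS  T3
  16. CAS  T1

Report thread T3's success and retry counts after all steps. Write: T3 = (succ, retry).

T3 = (0, 2)

   1) LOAD T2:  M=0  r_T2=0
   2) LOAD T0:  M=0  r_T0=0
   3) LOAD T3:  M=0  r_T3=0
   4) CAS  T2:  M=1  r_T2=0 ✓
   5) CAS  T3:  M=1  r_T3=0 ✗
   6) LOAD T1:  M=1  r_T1=1
   7) CAS  T0:  M=1  r_T0=0 ✗
   8) CAS  T1:  M=2  r_T1=1 ✓
   9) LOAD T2:  M=2  r_T2=2
  10) LOAD T3:  M=2  r_T3=2
  11) LOAD T1:  M=2  r_T1=2
  12) CAS  T1:  M=3  r_T1=2 ✓
  13) CAS  T2:  M=3  r_T2=2 ✗
  14) LOAD T1:  M=3  r_T1=3
  15) CAS  T3:  M=3  r_T3=2 ✗
  16) CAS  T1:  M=4  r_T1=3 ✓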